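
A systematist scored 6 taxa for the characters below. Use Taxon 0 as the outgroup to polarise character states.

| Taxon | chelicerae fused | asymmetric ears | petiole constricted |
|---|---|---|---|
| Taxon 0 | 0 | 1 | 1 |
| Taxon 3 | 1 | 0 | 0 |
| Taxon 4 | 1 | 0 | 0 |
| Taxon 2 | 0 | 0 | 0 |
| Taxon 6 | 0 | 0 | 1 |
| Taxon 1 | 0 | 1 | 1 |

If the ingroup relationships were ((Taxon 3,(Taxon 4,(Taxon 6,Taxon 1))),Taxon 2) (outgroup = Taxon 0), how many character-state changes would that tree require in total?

Map each character onto ((Taxon 3,(Taxon 4,(Taxon 6,Taxon 1))),Taxon 2) (rooted by Taxon 0) and count the minimum state changes it requires (Fitch parsimony):
chelicerae fused: 2; asymmetric ears: 2; petiole constricted: 2.
Total tree length = 6.

6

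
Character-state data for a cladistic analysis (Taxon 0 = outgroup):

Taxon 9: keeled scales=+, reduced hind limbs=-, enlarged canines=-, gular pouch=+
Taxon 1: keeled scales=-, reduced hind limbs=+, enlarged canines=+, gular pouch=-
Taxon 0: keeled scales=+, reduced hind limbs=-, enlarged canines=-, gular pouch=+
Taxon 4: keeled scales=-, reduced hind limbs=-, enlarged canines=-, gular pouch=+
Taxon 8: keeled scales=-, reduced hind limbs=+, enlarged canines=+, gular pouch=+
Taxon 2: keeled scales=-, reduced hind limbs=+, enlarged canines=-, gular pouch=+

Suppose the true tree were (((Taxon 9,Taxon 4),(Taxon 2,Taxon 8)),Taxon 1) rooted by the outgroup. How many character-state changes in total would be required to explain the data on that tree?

7

Map each character onto (((Taxon 9,Taxon 4),(Taxon 2,Taxon 8)),Taxon 1) (rooted by Taxon 0) and count the minimum state changes it requires (Fitch parsimony):
keeled scales: 2; reduced hind limbs: 2; enlarged canines: 2; gular pouch: 1.
Total tree length = 7.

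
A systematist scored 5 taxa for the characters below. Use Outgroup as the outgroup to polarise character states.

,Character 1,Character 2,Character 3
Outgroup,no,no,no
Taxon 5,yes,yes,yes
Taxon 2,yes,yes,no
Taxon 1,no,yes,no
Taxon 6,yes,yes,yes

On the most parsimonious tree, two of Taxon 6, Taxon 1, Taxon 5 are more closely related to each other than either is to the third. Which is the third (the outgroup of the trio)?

Taxon 1

The outgroup has state 'no' for every character, so 'yes' is the derived state throughout.
Only Taxon 2, Taxon 5, and Taxon 6 show the derived state 'yes' for Character 1, supporting them as a clade.
All ingroup taxa share the derived state 'yes' for Character 2; it defines the ingroup but does not resolve relationships within it.
Character 3 (derived state 'yes') is shared by Taxon 5 and Taxon 6 — a synapomorphy uniting that clade.
Most parsimonious ingroup topology: (((Taxon 5,Taxon 6),Taxon 2),Taxon 1).
Taxon 5 and Taxon 6 share a more recent common ancestor with each other than either does with Taxon 1, so Taxon 1 is the least closely related of the three.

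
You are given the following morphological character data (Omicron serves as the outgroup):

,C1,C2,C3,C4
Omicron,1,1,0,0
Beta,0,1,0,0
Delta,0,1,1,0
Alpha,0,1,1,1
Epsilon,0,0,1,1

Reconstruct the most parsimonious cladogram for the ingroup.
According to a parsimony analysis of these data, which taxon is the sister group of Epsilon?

Alpha

Character polarity is set by the outgroup: the derived state is whichever differs from the outgroup's state, so for C1, C2 the derived state is '0', and for the remaining characters it is '1'.
All ingroup taxa share the derived state '0' for C1; it defines the ingroup but does not resolve relationships within it.
C2: derived state '0' in Epsilon only — an autapomorphy, so it tells us nothing about relationships among taxa.
Only Alpha, Delta, and Epsilon show the derived state '1' for C3, supporting them as a clade.
C4 (derived state '1') is shared by Alpha and Epsilon — a synapomorphy uniting that clade.
Most parsimonious ingroup topology: (Beta,(Delta,(Alpha,Epsilon))).
Epsilon and Alpha form a cherry on this tree, so they are sister taxa.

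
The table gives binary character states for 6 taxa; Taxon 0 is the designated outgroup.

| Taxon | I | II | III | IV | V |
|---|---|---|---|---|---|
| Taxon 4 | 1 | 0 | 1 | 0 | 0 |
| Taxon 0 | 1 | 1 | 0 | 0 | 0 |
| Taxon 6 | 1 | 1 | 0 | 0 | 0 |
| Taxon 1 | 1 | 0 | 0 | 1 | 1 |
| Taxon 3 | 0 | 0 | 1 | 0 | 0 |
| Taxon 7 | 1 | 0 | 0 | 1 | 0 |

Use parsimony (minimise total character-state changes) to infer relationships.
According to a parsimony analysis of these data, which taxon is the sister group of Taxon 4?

Character polarity is set by the outgroup: the derived state is whichever differs from the outgroup's state, so for I, II the derived state is '0', and for the remaining characters it is '1'.
I: derived state '0' in Taxon 3 only — an autapomorphy, so it tells us nothing about relationships among taxa.
II: derived state '0' in Taxon 1, Taxon 3, Taxon 4, and Taxon 7 only — synapomorphy for {Taxon 1, Taxon 3, Taxon 4, Taxon 7}.
III (derived state '1') is shared by Taxon 3 and Taxon 4 — a synapomorphy uniting that clade.
IV (derived state '1') is shared by Taxon 1 and Taxon 7 — a synapomorphy uniting that clade.
V: derived state '1' in Taxon 1 only — an autapomorphy, so it tells us nothing about relationships among taxa.
Most parsimonious ingroup topology: (((Taxon 7,Taxon 1),(Taxon 3,Taxon 4)),Taxon 6).
Taxon 4 and Taxon 3 form a cherry on this tree, so they are sister taxa.

Taxon 3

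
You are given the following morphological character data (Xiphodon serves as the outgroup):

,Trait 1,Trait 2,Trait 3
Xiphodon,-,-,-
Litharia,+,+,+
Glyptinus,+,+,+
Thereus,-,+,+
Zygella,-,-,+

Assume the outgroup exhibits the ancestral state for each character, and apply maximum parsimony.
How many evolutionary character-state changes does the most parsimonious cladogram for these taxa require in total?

The outgroup has state '-' for every character, so '+' is the derived state throughout.
Only Glyptinus and Litharia show the derived state '+' for Trait 1, supporting them as a clade.
Trait 2 (derived state '+') is shared by Glyptinus, Litharia, and Thereus — a synapomorphy uniting that clade.
All ingroup taxa share the derived state '+' for Trait 3; it defines the ingroup but does not resolve relationships within it.
Most parsimonious ingroup topology: (((Glyptinus,Litharia),Thereus),Zygella).
Changes per character on this tree: Trait 1: 1; Trait 2: 1; Trait 3: 1.
Total = 3.

3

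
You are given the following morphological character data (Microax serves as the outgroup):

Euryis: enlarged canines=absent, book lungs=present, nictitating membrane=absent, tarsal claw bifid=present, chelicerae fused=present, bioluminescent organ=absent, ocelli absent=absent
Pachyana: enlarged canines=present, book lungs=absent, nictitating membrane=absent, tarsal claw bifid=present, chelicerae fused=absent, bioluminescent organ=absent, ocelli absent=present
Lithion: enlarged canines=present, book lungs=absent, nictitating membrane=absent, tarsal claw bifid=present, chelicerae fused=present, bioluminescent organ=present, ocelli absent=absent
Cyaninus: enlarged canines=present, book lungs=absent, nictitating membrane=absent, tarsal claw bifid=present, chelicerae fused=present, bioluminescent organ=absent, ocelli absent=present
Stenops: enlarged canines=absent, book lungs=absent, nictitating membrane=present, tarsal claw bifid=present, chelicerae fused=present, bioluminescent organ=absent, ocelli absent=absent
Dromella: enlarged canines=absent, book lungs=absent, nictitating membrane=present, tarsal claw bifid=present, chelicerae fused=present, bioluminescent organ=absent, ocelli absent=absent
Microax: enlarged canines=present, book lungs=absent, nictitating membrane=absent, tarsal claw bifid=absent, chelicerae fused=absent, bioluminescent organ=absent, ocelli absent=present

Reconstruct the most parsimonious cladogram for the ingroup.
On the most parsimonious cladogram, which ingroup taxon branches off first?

Pachyana

Character polarity is set by the outgroup: the derived state is whichever differs from the outgroup's state, so for enlarged canines, ocelli absent the derived state is 'absent', and for the remaining characters it is 'present'.
enlarged canines (derived state 'absent') is shared by Dromella, Euryis, and Stenops — a synapomorphy uniting that clade.
book lungs (derived state 'present') is unique to Euryis (autapomorphy; uninformative for grouping).
Only Dromella and Stenops show the derived state 'present' for nictitating membrane, supporting them as a clade.
All ingroup taxa share the derived state 'present' for tarsal claw bifid; it defines the ingroup but does not resolve relationships within it.
chelicerae fused (derived state 'present') is shared by Cyaninus, Dromella, Euryis, Lithion, and Stenops — a synapomorphy uniting that clade.
bioluminescent organ: derived state 'present' in Lithion only — an autapomorphy, so it tells us nothing about relationships among taxa.
ocelli absent (derived state 'absent') is shared by Dromella, Euryis, Lithion, and Stenops — a synapomorphy uniting that clade.
Most parsimonious ingroup topology: (((((Dromella,Stenops),Euryis),Lithion),Cyaninus),Pachyana).
Pachyana is sister to the clade containing all other ingroup taxa, so it is the earliest-diverging (most basal) ingroup lineage.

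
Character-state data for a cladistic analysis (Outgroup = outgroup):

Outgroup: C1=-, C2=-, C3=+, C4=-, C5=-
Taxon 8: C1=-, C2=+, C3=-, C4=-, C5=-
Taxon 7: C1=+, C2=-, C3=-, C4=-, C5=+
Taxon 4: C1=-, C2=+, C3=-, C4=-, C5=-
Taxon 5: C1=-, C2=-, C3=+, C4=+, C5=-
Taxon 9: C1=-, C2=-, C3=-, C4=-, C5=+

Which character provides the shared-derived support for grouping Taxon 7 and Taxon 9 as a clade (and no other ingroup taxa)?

C5

Character polarity is set by the outgroup: the derived state is whichever differs from the outgroup's state, so for C3 the derived state is '-', and for the remaining characters it is '+'.
C1 (derived state '+') is unique to Taxon 7 (autapomorphy; uninformative for grouping).
C2 (derived state '+') is shared by Taxon 4 and Taxon 8 — a synapomorphy uniting that clade.
Only Taxon 4, Taxon 7, Taxon 8, and Taxon 9 show the derived state '-' for C3, supporting them as a clade.
C4: derived state '+' in Taxon 5 only — an autapomorphy, so it tells us nothing about relationships among taxa.
C5: derived state '+' in Taxon 7 and Taxon 9 only — synapomorphy for {Taxon 7, Taxon 9}.
Most parsimonious ingroup topology: (((Taxon 8,Taxon 4),(Taxon 7,Taxon 9)),Taxon 5).
The clade {Taxon 7, Taxon 9} is supported by C5: its derived state '+' occurs in exactly those taxa and in no other taxon (including the outgroup).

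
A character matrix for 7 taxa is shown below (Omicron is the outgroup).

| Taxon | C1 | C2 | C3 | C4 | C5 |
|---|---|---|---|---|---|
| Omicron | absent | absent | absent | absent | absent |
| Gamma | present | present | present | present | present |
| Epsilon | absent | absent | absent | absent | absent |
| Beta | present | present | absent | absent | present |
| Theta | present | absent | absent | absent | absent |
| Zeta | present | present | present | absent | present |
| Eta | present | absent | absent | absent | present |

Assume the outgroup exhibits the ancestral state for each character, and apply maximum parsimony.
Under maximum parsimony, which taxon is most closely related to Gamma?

Zeta

The outgroup has state 'absent' for every character, so 'present' is the derived state throughout.
Only Beta, Eta, Gamma, Theta, and Zeta show the derived state 'present' for C1, supporting them as a clade.
C2: derived state 'present' in Beta, Gamma, and Zeta only — synapomorphy for {Beta, Gamma, Zeta}.
C3: derived state 'present' in Gamma and Zeta only — synapomorphy for {Gamma, Zeta}.
C4: derived state 'present' in Gamma only — an autapomorphy, so it tells us nothing about relationships among taxa.
Only Beta, Eta, Gamma, and Zeta show the derived state 'present' for C5, supporting them as a clade.
Most parsimonious ingroup topology: (((((Gamma,Zeta),Beta),Eta),Theta),Epsilon).
Gamma and Zeta form a cherry on this tree, so they are sister taxa.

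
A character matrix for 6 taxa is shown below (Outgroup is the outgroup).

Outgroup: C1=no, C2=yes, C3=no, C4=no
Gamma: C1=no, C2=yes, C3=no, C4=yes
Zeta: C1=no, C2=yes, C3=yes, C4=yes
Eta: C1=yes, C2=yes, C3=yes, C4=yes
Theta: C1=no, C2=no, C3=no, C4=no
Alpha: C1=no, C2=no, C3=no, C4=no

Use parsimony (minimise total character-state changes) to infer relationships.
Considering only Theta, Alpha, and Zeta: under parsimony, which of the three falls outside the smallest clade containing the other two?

Character polarity is set by the outgroup: the derived state is whichever differs from the outgroup's state, so for C2 the derived state is 'no', and for the remaining characters it is 'yes'.
C1 (derived state 'yes') is unique to Eta (autapomorphy; uninformative for grouping).
C2 (derived state 'no') is shared by Alpha and Theta — a synapomorphy uniting that clade.
Only Eta and Zeta show the derived state 'yes' for C3, supporting them as a clade.
C4: derived state 'yes' in Eta, Gamma, and Zeta only — synapomorphy for {Eta, Gamma, Zeta}.
Most parsimonious ingroup topology: ((Gamma,(Zeta,Eta)),(Theta,Alpha)).
Theta and Alpha share a more recent common ancestor with each other than either does with Zeta, so Zeta is the least closely related of the three.

Zeta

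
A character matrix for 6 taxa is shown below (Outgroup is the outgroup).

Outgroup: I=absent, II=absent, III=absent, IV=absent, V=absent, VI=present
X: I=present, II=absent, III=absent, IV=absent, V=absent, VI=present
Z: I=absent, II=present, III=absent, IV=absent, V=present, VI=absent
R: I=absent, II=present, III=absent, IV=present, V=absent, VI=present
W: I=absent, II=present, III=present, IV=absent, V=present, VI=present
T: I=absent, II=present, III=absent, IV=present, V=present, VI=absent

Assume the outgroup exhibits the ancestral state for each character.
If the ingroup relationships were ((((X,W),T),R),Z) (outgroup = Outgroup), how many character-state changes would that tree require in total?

Map each character onto ((((X,W),T),R),Z) (rooted by Outgroup) and count the minimum state changes it requires (Fitch parsimony):
I: 1; II: 2; III: 1; IV: 2; V: 3; VI: 2.
Total tree length = 11.

11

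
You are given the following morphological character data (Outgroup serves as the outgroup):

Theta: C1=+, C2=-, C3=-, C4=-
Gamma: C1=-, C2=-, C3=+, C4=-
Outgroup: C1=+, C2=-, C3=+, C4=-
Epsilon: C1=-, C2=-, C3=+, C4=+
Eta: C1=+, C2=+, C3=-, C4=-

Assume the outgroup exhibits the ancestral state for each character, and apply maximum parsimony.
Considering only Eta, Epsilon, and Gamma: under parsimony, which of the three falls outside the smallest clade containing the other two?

Character polarity is set by the outgroup: the derived state is whichever differs from the outgroup's state, so for C1, C3 the derived state is '-', and for the remaining characters it is '+'.
C1: derived state '-' in Epsilon and Gamma only — synapomorphy for {Epsilon, Gamma}.
C2 (derived state '+') is unique to Eta (autapomorphy; uninformative for grouping).
C3: derived state '-' in Eta and Theta only — synapomorphy for {Eta, Theta}.
C4: derived state '+' in Epsilon only — an autapomorphy, so it tells us nothing about relationships among taxa.
Most parsimonious ingroup topology: ((Eta,Theta),(Gamma,Epsilon)).
Epsilon and Gamma share a more recent common ancestor with each other than either does with Eta, so Eta is the least closely related of the three.

Eta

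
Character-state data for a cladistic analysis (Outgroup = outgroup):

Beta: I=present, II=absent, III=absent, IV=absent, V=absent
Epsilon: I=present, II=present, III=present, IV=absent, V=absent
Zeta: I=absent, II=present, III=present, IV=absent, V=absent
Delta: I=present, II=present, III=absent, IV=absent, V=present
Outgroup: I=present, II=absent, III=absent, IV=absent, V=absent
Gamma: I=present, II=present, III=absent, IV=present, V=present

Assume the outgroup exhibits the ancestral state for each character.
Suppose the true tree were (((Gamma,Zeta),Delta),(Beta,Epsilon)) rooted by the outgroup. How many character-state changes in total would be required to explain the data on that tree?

8

Map each character onto (((Gamma,Zeta),Delta),(Beta,Epsilon)) (rooted by Outgroup) and count the minimum state changes it requires (Fitch parsimony):
I: 1; II: 2; III: 2; IV: 1; V: 2.
Total tree length = 8.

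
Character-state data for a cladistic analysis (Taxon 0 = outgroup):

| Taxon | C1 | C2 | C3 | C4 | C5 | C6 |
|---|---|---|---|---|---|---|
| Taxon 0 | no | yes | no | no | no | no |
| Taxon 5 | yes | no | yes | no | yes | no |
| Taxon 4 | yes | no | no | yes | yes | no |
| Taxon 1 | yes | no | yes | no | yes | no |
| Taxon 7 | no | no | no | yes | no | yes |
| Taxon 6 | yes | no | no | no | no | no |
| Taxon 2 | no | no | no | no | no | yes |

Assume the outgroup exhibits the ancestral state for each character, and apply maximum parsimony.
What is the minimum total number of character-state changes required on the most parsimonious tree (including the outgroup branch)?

Character polarity is set by the outgroup: the derived state is whichever differs from the outgroup's state, so for C2 the derived state is 'no', and for the remaining characters it is 'yes'.
Only Taxon 1, Taxon 4, Taxon 5, and Taxon 6 show the derived state 'yes' for C1, supporting them as a clade.
C2 (derived state 'no') is shared by all ingroup taxa — unites the whole ingroup.
Only Taxon 1 and Taxon 5 show the derived state 'yes' for C3, supporting them as a clade.
C4 (state 'yes') occurs in Taxon 4 and Taxon 7 but conflicts with the nesting implied by the other characters — most parsimoniously interpreted as homoplasy.
C5: derived state 'yes' in Taxon 1, Taxon 4, and Taxon 5 only — synapomorphy for {Taxon 1, Taxon 4, Taxon 5}.
C6 (derived state 'yes') is shared by Taxon 2 and Taxon 7 — a synapomorphy uniting that clade.
Most parsimonious ingroup topology: ((((Taxon 5,Taxon 1),Taxon 4),Taxon 6),(Taxon 7,Taxon 2)).
Changes per character on this tree: C1: 1; C2: 1; C3: 1; C4: 2; C5: 1; C6: 1.
Total = 7.

7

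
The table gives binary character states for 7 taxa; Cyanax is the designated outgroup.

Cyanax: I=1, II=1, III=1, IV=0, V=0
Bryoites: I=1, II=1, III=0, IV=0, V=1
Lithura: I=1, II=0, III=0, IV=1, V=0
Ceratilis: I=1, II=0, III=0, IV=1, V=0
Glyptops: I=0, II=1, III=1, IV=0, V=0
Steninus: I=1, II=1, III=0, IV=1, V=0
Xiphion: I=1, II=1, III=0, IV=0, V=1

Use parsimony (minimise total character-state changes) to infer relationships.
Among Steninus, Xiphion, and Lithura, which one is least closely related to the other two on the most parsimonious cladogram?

Xiphion

Character polarity is set by the outgroup: the derived state is whichever differs from the outgroup's state, so for I, II, III the derived state is '0', and for the remaining characters it is '1'.
I (derived state '0') is unique to Glyptops (autapomorphy; uninformative for grouping).
Only Ceratilis and Lithura show the derived state '0' for II, supporting them as a clade.
III: derived state '0' in Bryoites, Ceratilis, Lithura, Steninus, and Xiphion only — synapomorphy for {Bryoites, Ceratilis, Lithura, Steninus, Xiphion}.
IV: derived state '1' in Ceratilis, Lithura, and Steninus only — synapomorphy for {Ceratilis, Lithura, Steninus}.
Only Bryoites and Xiphion show the derived state '1' for V, supporting them as a clade.
Most parsimonious ingroup topology: (((Bryoites,Xiphion),((Lithura,Ceratilis),Steninus)),Glyptops).
Steninus and Lithura share a more recent common ancestor with each other than either does with Xiphion, so Xiphion is the least closely related of the three.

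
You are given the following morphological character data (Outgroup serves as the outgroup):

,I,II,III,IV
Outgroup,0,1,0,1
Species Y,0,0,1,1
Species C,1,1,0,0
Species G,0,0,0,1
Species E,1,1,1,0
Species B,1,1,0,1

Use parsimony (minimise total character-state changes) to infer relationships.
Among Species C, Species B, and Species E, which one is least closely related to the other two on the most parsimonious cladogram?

Character polarity is set by the outgroup: the derived state is whichever differs from the outgroup's state, so for II, IV the derived state is '0', and for the remaining characters it is '1'.
I (derived state '1') is shared by Species B, Species C, and Species E — a synapomorphy uniting that clade.
II (derived state '0') is shared by Species G and Species Y — a synapomorphy uniting that clade.
III groups Species E and Species Y, which is incompatible with the clades supported by the remaining characters; treating it as convergent (homoplasy) costs fewer steps than any alternative tree.
IV (derived state '0') is shared by Species C and Species E — a synapomorphy uniting that clade.
Most parsimonious ingroup topology: ((Species Y,Species G),((Species C,Species E),Species B)).
Species C and Species E share a more recent common ancestor with each other than either does with Species B, so Species B is the least closely related of the three.

Species B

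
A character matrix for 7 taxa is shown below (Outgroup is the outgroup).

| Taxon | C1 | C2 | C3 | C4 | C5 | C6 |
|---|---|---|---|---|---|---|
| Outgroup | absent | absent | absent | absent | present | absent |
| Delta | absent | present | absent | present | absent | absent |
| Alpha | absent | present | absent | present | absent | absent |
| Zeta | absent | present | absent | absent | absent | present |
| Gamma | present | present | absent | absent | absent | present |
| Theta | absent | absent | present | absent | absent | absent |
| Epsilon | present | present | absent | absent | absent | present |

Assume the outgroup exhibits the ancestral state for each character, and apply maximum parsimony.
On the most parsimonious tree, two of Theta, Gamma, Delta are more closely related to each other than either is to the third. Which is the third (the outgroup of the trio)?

Character polarity is set by the outgroup: the derived state is whichever differs from the outgroup's state, so for C5 the derived state is 'absent', and for the remaining characters it is 'present'.
C1: derived state 'present' in Epsilon and Gamma only — synapomorphy for {Epsilon, Gamma}.
Only Alpha, Delta, Epsilon, Gamma, and Zeta show the derived state 'present' for C2, supporting them as a clade.
C3 (derived state 'present') is unique to Theta (autapomorphy; uninformative for grouping).
Only Alpha and Delta show the derived state 'present' for C4, supporting them as a clade.
C5 (derived state 'absent') is shared by all ingroup taxa — unites the whole ingroup.
C6 (derived state 'present') is shared by Epsilon, Gamma, and Zeta — a synapomorphy uniting that clade.
Most parsimonious ingroup topology: (((Delta,Alpha),(Zeta,(Gamma,Epsilon))),Theta).
Delta and Gamma share a more recent common ancestor with each other than either does with Theta, so Theta is the least closely related of the three.

Theta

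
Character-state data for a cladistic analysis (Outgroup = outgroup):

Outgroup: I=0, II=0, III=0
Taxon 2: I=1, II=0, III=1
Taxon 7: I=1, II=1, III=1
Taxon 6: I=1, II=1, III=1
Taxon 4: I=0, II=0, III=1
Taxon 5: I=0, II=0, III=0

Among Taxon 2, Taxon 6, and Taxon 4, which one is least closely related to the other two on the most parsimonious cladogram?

The outgroup has state '0' for every character, so '1' is the derived state throughout.
I (derived state '1') is shared by Taxon 2, Taxon 6, and Taxon 7 — a synapomorphy uniting that clade.
II (derived state '1') is shared by Taxon 6 and Taxon 7 — a synapomorphy uniting that clade.
III: derived state '1' in Taxon 2, Taxon 4, Taxon 6, and Taxon 7 only — synapomorphy for {Taxon 2, Taxon 4, Taxon 6, Taxon 7}.
Most parsimonious ingroup topology: (((Taxon 2,(Taxon 7,Taxon 6)),Taxon 4),Taxon 5).
Taxon 2 and Taxon 6 share a more recent common ancestor with each other than either does with Taxon 4, so Taxon 4 is the least closely related of the three.

Taxon 4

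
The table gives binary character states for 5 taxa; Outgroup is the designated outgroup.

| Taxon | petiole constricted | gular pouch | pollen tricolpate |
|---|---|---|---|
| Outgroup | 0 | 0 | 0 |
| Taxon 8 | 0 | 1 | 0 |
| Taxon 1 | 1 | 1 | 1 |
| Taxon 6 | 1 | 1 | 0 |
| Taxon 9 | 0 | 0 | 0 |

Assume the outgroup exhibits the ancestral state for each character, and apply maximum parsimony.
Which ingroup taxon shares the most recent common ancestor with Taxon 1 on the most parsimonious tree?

The outgroup has state '0' for every character, so '1' is the derived state throughout.
Only Taxon 1 and Taxon 6 show the derived state '1' for petiole constricted, supporting them as a clade.
gular pouch (derived state '1') is shared by Taxon 1, Taxon 6, and Taxon 8 — a synapomorphy uniting that clade.
pollen tricolpate (derived state '1') is unique to Taxon 1 (autapomorphy; uninformative for grouping).
Most parsimonious ingroup topology: ((Taxon 8,(Taxon 1,Taxon 6)),Taxon 9).
Taxon 1 and Taxon 6 form a cherry on this tree, so they are sister taxa.

Taxon 6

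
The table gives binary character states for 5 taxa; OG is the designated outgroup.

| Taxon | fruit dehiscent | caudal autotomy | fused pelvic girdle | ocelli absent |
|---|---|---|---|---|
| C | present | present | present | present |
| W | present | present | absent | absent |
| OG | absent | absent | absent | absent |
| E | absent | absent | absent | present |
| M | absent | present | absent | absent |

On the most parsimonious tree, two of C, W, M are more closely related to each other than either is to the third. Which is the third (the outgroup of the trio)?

The outgroup has state 'absent' for every character, so 'present' is the derived state throughout.
Only C and W show the derived state 'present' for fruit dehiscent, supporting them as a clade.
caudal autotomy (derived state 'present') is shared by C, M, and W — a synapomorphy uniting that clade.
fused pelvic girdle: derived state 'present' in C only — an autapomorphy, so it tells us nothing about relationships among taxa.
ocelli absent groups C and E, which is incompatible with the clades supported by the remaining characters; treating it as convergent (homoplasy) costs fewer steps than any alternative tree.
Most parsimonious ingroup topology: ((M,(W,C)),E).
W and C share a more recent common ancestor with each other than either does with M, so M is the least closely related of the three.

M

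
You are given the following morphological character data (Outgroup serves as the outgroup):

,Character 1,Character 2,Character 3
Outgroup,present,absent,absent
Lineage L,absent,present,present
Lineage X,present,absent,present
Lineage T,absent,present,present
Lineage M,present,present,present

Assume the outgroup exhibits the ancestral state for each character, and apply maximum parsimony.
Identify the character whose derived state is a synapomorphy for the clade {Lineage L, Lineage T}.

Character 1

Character polarity is set by the outgroup: the derived state is whichever differs from the outgroup's state, so for Character 1 the derived state is 'absent', and for the remaining characters it is 'present'.
Character 1: derived state 'absent' in Lineage L and Lineage T only — synapomorphy for {Lineage L, Lineage T}.
Character 2: derived state 'present' in Lineage L, Lineage M, and Lineage T only — synapomorphy for {Lineage L, Lineage M, Lineage T}.
All ingroup taxa share the derived state 'present' for Character 3; it defines the ingroup but does not resolve relationships within it.
Most parsimonious ingroup topology: (((Lineage L,Lineage T),Lineage M),Lineage X).
The clade {Lineage L, Lineage T} is supported by Character 1: its derived state 'absent' occurs in exactly those taxa and in no other taxon (including the outgroup).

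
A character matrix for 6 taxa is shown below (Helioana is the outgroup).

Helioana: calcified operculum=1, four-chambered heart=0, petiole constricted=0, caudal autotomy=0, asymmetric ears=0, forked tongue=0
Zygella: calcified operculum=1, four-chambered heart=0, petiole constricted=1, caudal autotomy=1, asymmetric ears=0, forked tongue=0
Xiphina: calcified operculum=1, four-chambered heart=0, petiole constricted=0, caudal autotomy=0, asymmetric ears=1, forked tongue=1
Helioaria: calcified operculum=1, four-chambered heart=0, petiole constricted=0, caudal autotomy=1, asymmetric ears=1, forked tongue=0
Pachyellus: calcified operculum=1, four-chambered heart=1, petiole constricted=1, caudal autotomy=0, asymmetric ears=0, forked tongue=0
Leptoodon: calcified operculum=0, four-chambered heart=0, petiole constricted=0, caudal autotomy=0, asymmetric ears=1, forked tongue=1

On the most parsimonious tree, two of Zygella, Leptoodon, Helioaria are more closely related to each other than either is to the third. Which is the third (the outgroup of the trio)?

Zygella

Character polarity is set by the outgroup: the derived state is whichever differs from the outgroup's state, so for calcified operculum the derived state is '0', and for the remaining characters it is '1'.
calcified operculum (derived state '0') is unique to Leptoodon (autapomorphy; uninformative for grouping).
four-chambered heart: derived state '1' in Pachyellus only — an autapomorphy, so it tells us nothing about relationships among taxa.
Only Pachyellus and Zygella show the derived state '1' for petiole constricted, supporting them as a clade.
caudal autotomy (state '1') occurs in Helioaria and Zygella but conflicts with the nesting implied by the other characters — most parsimoniously interpreted as homoplasy.
asymmetric ears: derived state '1' in Helioaria, Leptoodon, and Xiphina only — synapomorphy for {Helioaria, Leptoodon, Xiphina}.
Only Leptoodon and Xiphina show the derived state '1' for forked tongue, supporting them as a clade.
Most parsimonious ingroup topology: ((Zygella,Pachyellus),((Xiphina,Leptoodon),Helioaria)).
Helioaria and Leptoodon share a more recent common ancestor with each other than either does with Zygella, so Zygella is the least closely related of the three.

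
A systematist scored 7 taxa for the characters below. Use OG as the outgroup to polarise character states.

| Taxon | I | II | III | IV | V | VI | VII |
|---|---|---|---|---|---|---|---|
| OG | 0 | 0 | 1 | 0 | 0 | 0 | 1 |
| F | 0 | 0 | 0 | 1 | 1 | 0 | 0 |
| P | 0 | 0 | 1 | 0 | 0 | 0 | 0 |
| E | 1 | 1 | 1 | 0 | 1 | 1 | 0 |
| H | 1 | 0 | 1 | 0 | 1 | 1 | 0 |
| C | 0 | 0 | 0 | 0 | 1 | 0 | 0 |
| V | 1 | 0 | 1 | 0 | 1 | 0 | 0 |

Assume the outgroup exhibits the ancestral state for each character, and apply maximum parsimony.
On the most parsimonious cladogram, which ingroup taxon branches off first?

Character polarity is set by the outgroup: the derived state is whichever differs from the outgroup's state, so for III, VII the derived state is '0', and for the remaining characters it is '1'.
Only E, H, and V show the derived state '1' for I, supporting them as a clade.
II (derived state '1') is unique to E (autapomorphy; uninformative for grouping).
III: derived state '0' in C and F only — synapomorphy for {C, F}.
IV (derived state '1') is unique to F (autapomorphy; uninformative for grouping).
V (derived state '1') is shared by C, E, F, H, and V — a synapomorphy uniting that clade.
Only E and H show the derived state '1' for VI, supporting them as a clade.
VII (derived state '0') is shared by all ingroup taxa — unites the whole ingroup.
Most parsimonious ingroup topology: (((F,C),((E,H),V)),P).
P is sister to the clade containing all other ingroup taxa, so it is the earliest-diverging (most basal) ingroup lineage.

P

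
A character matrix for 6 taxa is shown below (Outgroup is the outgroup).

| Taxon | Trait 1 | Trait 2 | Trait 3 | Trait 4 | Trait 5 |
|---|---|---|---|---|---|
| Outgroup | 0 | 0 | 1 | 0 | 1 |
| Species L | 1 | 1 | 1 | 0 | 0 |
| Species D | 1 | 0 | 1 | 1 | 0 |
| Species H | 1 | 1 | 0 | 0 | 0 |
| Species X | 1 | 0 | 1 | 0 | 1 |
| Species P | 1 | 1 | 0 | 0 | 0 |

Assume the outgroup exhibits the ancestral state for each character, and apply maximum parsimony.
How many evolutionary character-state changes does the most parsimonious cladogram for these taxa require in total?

5

Character polarity is set by the outgroup: the derived state is whichever differs from the outgroup's state, so for Trait 3, Trait 5 the derived state is '0', and for the remaining characters it is '1'.
All ingroup taxa share the derived state '1' for Trait 1; it defines the ingroup but does not resolve relationships within it.
Trait 2 (derived state '1') is shared by Species H, Species L, and Species P — a synapomorphy uniting that clade.
Trait 3 (derived state '0') is shared by Species H and Species P — a synapomorphy uniting that clade.
Trait 4 (derived state '1') is unique to Species D (autapomorphy; uninformative for grouping).
Only Species D, Species H, Species L, and Species P show the derived state '0' for Trait 5, supporting them as a clade.
Most parsimonious ingroup topology: (((Species L,(Species H,Species P)),Species D),Species X).
Changes per character on this tree: Trait 1: 1; Trait 2: 1; Trait 3: 1; Trait 4: 1; Trait 5: 1.
Total = 5.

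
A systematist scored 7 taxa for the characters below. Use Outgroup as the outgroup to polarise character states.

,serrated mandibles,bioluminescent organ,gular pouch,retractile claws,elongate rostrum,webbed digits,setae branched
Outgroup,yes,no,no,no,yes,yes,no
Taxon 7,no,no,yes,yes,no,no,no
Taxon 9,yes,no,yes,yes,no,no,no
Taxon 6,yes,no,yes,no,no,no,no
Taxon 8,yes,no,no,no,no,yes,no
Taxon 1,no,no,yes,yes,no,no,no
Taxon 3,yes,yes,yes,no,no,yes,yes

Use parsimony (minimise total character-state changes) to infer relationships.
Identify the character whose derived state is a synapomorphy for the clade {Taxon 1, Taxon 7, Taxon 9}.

retractile claws

Character polarity is set by the outgroup: the derived state is whichever differs from the outgroup's state, so for serrated mandibles, elongate rostrum, webbed digits the derived state is 'no', and for the remaining characters it is 'yes'.
Only Taxon 1 and Taxon 7 show the derived state 'no' for serrated mandibles, supporting them as a clade.
bioluminescent organ (derived state 'yes') is unique to Taxon 3 (autapomorphy; uninformative for grouping).
gular pouch: derived state 'yes' in Taxon 1, Taxon 3, Taxon 6, Taxon 7, and Taxon 9 only — synapomorphy for {Taxon 1, Taxon 3, Taxon 6, Taxon 7, Taxon 9}.
Only Taxon 1, Taxon 7, and Taxon 9 show the derived state 'yes' for retractile claws, supporting them as a clade.
elongate rostrum (derived state 'no') is shared by all ingroup taxa — unites the whole ingroup.
Only Taxon 1, Taxon 6, Taxon 7, and Taxon 9 show the derived state 'no' for webbed digits, supporting them as a clade.
setae branched (derived state 'yes') is unique to Taxon 3 (autapomorphy; uninformative for grouping).
Most parsimonious ingroup topology: (((((Taxon 7,Taxon 1),Taxon 9),Taxon 6),Taxon 3),Taxon 8).
The clade {Taxon 1, Taxon 7, Taxon 9} is supported by retractile claws: its derived state 'yes' occurs in exactly those taxa and in no other taxon (including the outgroup).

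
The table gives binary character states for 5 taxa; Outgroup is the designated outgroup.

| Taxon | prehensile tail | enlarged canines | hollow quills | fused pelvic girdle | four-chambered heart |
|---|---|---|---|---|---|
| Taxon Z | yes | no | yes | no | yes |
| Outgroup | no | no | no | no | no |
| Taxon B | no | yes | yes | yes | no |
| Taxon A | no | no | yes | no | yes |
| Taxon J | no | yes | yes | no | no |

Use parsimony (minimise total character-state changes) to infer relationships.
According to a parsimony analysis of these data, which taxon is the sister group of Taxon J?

Taxon B

The outgroup has state 'no' for every character, so 'yes' is the derived state throughout.
prehensile tail (derived state 'yes') is unique to Taxon Z (autapomorphy; uninformative for grouping).
Only Taxon B and Taxon J show the derived state 'yes' for enlarged canines, supporting them as a clade.
All ingroup taxa share the derived state 'yes' for hollow quills; it defines the ingroup but does not resolve relationships within it.
fused pelvic girdle (derived state 'yes') is unique to Taxon B (autapomorphy; uninformative for grouping).
four-chambered heart: derived state 'yes' in Taxon A and Taxon Z only — synapomorphy for {Taxon A, Taxon Z}.
Most parsimonious ingroup topology: ((Taxon A,Taxon Z),(Taxon B,Taxon J)).
Taxon J and Taxon B form a cherry on this tree, so they are sister taxa.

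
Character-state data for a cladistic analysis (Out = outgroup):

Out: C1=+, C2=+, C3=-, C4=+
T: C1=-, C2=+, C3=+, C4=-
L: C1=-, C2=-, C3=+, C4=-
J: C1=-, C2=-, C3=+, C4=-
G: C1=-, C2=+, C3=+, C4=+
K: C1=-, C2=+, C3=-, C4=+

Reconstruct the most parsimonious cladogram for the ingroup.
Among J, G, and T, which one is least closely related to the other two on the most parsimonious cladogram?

G

Character polarity is set by the outgroup: the derived state is whichever differs from the outgroup's state, so for C1, C2, C4 the derived state is '-', and for the remaining characters it is '+'.
All ingroup taxa share the derived state '-' for C1; it defines the ingroup but does not resolve relationships within it.
C2 (derived state '-') is shared by J and L — a synapomorphy uniting that clade.
C3: derived state '+' in G, J, L, and T only — synapomorphy for {G, J, L, T}.
Only J, L, and T show the derived state '-' for C4, supporting them as a clade.
Most parsimonious ingroup topology: (((T,(L,J)),G),K).
J and T share a more recent common ancestor with each other than either does with G, so G is the least closely related of the three.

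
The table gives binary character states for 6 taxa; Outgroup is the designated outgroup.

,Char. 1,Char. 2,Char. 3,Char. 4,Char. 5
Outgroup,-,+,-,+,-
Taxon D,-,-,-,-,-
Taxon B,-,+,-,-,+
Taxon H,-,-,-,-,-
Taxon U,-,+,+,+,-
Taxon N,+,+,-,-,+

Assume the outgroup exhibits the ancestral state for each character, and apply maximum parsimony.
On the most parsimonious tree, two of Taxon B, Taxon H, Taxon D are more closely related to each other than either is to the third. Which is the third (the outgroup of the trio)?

Character polarity is set by the outgroup: the derived state is whichever differs from the outgroup's state, so for Char. 2, Char. 4 the derived state is '-', and for the remaining characters it is '+'.
Char. 1: derived state '+' in Taxon N only — an autapomorphy, so it tells us nothing about relationships among taxa.
Only Taxon D and Taxon H show the derived state '-' for Char. 2, supporting them as a clade.
Char. 3 (derived state '+') is unique to Taxon U (autapomorphy; uninformative for grouping).
Only Taxon B, Taxon D, Taxon H, and Taxon N show the derived state '-' for Char. 4, supporting them as a clade.
Char. 5 (derived state '+') is shared by Taxon B and Taxon N — a synapomorphy uniting that clade.
Most parsimonious ingroup topology: (((Taxon D,Taxon H),(Taxon B,Taxon N)),Taxon U).
Taxon D and Taxon H share a more recent common ancestor with each other than either does with Taxon B, so Taxon B is the least closely related of the three.

Taxon B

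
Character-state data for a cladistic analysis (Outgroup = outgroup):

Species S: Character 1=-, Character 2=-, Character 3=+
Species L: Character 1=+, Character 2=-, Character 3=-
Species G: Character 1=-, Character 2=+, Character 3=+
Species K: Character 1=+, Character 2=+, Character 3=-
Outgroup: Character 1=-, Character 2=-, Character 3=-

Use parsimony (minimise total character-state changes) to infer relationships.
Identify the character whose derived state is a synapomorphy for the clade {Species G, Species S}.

The outgroup has state '-' for every character, so '+' is the derived state throughout.
Character 1: derived state '+' in Species K and Species L only — synapomorphy for {Species K, Species L}.
Character 2 (state '+') occurs in Species G and Species K but conflicts with the nesting implied by the other characters — most parsimoniously interpreted as homoplasy.
Character 3 (derived state '+') is shared by Species G and Species S — a synapomorphy uniting that clade.
Most parsimonious ingroup topology: ((Species L,Species K),(Species S,Species G)).
The clade {Species G, Species S} is supported by Character 3: its derived state '+' occurs in exactly those taxa and in no other taxon (including the outgroup).

Character 3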